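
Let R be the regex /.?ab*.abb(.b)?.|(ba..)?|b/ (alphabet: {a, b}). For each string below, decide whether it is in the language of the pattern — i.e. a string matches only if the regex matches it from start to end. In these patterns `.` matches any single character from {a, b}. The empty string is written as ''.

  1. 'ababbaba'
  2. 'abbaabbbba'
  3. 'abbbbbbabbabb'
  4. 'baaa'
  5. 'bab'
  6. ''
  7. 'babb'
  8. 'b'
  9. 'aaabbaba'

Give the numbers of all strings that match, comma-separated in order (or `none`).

1. 'ababbaba' → match
2. 'abbaabbbba' → match
3 → match
4. 'baaa' → match
5. 'bab' → no match
6. '' → match
7. 'babb' → match
8. 'b' → match
9. 'aaabbaba' → match

1, 2, 3, 4, 6, 7, 8, 9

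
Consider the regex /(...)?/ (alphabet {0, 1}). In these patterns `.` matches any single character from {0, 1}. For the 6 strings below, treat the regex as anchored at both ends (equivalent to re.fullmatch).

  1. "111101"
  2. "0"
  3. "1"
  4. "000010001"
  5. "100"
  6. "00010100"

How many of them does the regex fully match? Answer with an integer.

1 → no match
2 → no match
3 → no match
4 → no match
5 → match
6 → no match
Total matched: 1

1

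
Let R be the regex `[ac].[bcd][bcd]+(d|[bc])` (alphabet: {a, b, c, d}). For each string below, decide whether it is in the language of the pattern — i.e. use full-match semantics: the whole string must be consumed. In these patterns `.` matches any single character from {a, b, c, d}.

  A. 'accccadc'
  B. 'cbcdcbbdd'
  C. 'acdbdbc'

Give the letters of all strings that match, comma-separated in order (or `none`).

A → no match
B → match
C → match

B, C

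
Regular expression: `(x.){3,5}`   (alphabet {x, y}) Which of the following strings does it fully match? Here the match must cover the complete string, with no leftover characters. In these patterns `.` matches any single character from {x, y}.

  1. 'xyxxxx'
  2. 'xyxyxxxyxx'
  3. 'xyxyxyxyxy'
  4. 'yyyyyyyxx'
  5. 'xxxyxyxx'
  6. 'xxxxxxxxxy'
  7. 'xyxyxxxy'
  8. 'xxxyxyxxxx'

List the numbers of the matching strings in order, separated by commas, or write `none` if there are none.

1, 2, 3, 5, 6, 7, 8

1 → match
2 → match
3 → match
4 → no match — must start with 'x'
5 → match
6 → match
7 → match
8 → match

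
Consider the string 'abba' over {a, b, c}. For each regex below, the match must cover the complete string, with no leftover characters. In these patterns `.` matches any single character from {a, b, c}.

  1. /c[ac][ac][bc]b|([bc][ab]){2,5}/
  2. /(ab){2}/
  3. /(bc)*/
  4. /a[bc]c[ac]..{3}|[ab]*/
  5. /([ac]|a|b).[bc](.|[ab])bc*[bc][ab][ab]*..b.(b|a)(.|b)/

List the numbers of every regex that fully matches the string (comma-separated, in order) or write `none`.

1 → no match
2 → no match — must end with 'ab'
3 → no match
4 → match
5 → no match

4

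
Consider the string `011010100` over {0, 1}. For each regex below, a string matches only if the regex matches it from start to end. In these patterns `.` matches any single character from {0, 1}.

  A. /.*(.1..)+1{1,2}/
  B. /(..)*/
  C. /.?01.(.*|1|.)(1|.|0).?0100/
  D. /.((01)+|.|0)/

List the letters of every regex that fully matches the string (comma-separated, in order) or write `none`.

C

A → no match — must end with `1`
B → no match
C → match
D → no match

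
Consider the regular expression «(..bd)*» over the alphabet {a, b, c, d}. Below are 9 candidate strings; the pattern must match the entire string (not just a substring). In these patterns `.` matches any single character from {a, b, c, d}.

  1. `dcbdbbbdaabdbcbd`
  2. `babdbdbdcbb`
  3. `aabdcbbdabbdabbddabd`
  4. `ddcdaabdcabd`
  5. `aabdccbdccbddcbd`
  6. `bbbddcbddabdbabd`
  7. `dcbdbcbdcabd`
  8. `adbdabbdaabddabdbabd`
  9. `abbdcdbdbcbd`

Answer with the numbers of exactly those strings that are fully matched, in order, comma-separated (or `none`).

1, 3, 5, 6, 7, 8, 9

1 → match
2 → no match
3 → match
4 → no match
5 → match
6 → match
7 → match
8 → match
9 → match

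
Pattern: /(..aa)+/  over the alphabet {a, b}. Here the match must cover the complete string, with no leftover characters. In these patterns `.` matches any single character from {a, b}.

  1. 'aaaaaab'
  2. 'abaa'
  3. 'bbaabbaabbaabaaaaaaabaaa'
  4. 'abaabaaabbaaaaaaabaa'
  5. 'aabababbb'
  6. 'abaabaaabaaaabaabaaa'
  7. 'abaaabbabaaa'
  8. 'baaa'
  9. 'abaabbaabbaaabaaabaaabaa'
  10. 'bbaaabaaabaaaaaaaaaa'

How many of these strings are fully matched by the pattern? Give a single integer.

1 → no match — must end with 'aa'
2 → match
3 → match
4 → match
5 → no match — must end with 'aa'
6 → match
7 → no match
8 → match
9 → match
10 → match
Total matched: 7

7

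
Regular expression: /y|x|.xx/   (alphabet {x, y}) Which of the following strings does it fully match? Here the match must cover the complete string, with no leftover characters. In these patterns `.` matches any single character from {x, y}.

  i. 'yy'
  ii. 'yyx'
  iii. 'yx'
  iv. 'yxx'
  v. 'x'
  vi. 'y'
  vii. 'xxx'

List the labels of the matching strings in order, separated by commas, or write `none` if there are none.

iv, v, vi, vii

i. 'yy' → no match
ii. 'yyx' → no match
iii. 'yx' → no match
iv. 'yxx' → match
v. 'x' → match
vi. 'y' → match
vii. 'xxx' → match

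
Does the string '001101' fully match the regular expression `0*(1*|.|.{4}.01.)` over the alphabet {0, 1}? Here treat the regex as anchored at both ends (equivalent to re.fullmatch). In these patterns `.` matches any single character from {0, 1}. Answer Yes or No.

No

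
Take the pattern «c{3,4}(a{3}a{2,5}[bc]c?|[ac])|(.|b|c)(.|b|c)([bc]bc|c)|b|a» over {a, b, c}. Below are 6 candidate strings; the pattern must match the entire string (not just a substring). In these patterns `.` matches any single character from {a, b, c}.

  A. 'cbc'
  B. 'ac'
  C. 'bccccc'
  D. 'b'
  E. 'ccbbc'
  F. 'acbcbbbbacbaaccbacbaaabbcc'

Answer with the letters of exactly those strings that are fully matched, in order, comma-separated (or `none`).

A, D, E

A → match
B → no match
C → no match
D → match
E → match
F → no match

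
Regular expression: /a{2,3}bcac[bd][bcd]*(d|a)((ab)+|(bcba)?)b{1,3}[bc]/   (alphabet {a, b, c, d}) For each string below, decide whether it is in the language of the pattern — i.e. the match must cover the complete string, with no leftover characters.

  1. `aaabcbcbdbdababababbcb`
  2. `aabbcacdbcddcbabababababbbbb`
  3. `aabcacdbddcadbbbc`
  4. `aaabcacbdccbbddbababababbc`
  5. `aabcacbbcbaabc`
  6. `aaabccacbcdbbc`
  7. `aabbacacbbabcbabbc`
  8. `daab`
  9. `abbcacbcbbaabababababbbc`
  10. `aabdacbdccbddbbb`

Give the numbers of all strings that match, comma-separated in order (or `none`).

none

1 → no match
2 → no match
3 → no match
4 → no match
5 → no match
6 → no match
7 → no match
8 → no match — must start with `a`
9 → no match
10 → no match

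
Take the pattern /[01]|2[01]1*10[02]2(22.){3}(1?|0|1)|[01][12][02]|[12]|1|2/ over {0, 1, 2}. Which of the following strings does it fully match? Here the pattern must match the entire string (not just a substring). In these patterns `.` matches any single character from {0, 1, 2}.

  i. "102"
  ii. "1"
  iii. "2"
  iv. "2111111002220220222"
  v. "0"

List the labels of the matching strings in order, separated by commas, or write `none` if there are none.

i → no match
ii → match
iii → match
iv → match
v → match

ii, iii, iv, v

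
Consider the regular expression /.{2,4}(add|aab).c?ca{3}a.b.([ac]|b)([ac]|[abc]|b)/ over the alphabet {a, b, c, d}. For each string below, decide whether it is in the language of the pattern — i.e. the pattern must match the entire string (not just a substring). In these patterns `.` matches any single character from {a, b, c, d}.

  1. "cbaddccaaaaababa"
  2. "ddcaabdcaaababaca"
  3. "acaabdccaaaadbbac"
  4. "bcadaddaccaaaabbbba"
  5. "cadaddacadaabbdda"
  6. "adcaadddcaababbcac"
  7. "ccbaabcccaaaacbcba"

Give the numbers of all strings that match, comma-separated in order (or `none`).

1 → match
2 → no match
3 → match
4 → match
5 → no match
6 → no match
7 → match

1, 3, 4, 7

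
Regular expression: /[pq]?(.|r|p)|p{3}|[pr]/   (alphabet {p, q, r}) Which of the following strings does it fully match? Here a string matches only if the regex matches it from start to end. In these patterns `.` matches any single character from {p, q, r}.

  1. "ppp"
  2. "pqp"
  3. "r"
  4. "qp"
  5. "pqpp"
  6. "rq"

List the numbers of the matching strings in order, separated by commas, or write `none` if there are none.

1 → match
2 → no match
3 → match
4 → match
5 → no match
6 → no match

1, 3, 4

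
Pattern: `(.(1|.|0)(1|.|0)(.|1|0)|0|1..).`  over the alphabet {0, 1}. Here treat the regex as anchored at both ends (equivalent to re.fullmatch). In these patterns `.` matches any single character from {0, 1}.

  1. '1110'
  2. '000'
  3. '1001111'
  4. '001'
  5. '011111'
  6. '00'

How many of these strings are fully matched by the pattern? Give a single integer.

2

1 → match
2 → no match
3 → no match
4 → no match
5 → no match
6 → match
Total matched: 2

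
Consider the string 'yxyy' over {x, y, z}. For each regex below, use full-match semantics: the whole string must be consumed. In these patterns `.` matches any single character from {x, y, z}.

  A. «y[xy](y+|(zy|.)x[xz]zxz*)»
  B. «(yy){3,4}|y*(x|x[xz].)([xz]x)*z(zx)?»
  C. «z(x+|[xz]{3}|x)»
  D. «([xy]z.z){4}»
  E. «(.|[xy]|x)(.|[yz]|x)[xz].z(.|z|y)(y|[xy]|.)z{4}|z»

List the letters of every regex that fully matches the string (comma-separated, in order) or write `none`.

A → match
B → no match
C → no match — must start with 'z'
D → no match — must end with 'z'
E → no match — must end with 'z'

A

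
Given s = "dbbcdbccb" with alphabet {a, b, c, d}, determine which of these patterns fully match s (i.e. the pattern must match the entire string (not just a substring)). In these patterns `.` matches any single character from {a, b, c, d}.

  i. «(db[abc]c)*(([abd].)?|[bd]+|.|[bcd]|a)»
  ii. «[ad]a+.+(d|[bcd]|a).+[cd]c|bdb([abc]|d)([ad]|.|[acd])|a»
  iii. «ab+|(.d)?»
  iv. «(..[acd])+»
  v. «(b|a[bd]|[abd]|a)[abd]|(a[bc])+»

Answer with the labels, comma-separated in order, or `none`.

i

i → match
ii → no match
iii → no match
iv → no match
v → no match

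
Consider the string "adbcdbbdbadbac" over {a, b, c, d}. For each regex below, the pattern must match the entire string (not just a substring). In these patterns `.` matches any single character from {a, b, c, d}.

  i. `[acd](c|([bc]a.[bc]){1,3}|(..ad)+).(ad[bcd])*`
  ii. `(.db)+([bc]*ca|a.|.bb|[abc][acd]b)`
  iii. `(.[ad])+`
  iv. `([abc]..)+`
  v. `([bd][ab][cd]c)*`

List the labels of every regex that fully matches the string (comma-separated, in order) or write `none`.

ii

i → no match
ii → match
iii → no match
iv → no match
v → no match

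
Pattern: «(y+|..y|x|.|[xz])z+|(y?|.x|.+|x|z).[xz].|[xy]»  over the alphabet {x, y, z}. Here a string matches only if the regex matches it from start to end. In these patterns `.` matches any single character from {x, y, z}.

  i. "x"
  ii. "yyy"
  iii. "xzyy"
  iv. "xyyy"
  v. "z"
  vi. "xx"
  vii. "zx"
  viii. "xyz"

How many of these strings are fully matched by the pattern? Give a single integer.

i. "x" → match
ii. "yyy" → no match
iii. "xzyy" → no match
iv. "xyyy" → no match
v. "z" → no match
vi. "xx" → no match
vii. "zx" → no match
viii. "xyz" → no match
Total matched: 1

1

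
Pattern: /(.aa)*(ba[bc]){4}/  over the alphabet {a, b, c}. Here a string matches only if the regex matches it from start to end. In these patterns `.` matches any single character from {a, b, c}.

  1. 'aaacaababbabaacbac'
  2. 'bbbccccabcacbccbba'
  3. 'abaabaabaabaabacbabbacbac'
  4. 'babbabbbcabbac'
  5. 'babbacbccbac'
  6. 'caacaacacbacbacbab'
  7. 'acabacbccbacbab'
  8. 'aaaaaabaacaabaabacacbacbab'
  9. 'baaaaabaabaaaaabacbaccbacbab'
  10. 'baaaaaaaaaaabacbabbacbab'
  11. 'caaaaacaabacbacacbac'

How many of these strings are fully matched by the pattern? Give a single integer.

1 → no match
2 → no match
3 → no match
4 → no match
5 → no match
6 → no match
7 → no match
8 → no match
9 → no match
10 → match
11 → no match
Total matched: 1

1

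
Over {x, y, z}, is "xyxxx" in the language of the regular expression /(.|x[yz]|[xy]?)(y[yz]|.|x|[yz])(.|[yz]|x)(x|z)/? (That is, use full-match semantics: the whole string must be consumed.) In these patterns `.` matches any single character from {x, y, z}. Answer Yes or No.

Yes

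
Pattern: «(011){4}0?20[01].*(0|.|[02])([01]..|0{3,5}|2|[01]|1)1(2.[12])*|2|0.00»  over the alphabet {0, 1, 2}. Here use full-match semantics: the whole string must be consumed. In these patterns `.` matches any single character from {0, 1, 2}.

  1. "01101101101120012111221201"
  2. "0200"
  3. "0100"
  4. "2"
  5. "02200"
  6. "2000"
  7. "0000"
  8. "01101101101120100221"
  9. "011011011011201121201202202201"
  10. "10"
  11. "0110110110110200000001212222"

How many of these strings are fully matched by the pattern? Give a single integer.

1 → match
2 → match
3 → match
4 → match
5 → no match
6 → no match
7 → match
8 → match
9 → match
10 → no match
11 → match
Total matched: 8

8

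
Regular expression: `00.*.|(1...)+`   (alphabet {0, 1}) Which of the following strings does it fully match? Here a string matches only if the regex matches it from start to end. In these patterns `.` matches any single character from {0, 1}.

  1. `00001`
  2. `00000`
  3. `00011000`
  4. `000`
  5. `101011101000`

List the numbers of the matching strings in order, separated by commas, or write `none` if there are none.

1, 2, 3, 4, 5

1 → match
2 → match
3 → match
4 → match
5 → match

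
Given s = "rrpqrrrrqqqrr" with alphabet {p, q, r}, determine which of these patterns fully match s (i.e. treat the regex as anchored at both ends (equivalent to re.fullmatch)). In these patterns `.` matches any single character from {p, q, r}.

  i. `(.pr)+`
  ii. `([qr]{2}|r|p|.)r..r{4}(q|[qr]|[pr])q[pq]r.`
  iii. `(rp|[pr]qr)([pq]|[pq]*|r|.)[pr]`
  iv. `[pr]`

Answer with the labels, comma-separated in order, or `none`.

ii

i → no match — must end with "pr"
ii → match
iii → no match
iv → no match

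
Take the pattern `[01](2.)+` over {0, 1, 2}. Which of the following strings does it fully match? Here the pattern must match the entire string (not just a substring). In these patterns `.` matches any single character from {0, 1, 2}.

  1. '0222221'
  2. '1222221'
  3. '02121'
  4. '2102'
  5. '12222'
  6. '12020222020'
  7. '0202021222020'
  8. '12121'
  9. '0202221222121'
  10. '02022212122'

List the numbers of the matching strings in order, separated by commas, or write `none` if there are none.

1 → match
2 → match
3 → match
4 → no match
5 → match
6 → match
7 → match
8 → match
9 → match
10 → match

1, 2, 3, 5, 6, 7, 8, 9, 10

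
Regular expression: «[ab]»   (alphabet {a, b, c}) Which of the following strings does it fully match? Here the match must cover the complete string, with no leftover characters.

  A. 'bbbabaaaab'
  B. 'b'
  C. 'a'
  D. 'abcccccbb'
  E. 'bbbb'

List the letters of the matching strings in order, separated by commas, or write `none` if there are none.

A → no match
B → match
C → match
D → no match
E → no match

B, C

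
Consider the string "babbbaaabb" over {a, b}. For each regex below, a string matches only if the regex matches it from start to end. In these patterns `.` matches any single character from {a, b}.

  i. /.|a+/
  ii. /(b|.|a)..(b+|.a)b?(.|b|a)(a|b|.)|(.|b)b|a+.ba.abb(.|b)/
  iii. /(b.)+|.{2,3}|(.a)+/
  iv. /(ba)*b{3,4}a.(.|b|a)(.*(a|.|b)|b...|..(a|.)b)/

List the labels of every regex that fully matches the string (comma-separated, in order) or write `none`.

i → no match
ii → no match
iii → no match
iv → match

iv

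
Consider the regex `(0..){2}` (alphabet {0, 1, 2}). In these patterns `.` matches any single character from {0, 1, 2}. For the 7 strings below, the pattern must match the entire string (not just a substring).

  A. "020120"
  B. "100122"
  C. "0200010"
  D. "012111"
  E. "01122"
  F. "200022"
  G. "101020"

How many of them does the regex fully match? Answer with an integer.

A. "020120" → no match
B. "100122" → no match — must start with "0"
C. "0200010" → no match
D. "012111" → no match
E. "01122" → no match
F. "200022" → no match — must start with "0"
G. "101020" → no match — must start with "0"
Total matched: 0

0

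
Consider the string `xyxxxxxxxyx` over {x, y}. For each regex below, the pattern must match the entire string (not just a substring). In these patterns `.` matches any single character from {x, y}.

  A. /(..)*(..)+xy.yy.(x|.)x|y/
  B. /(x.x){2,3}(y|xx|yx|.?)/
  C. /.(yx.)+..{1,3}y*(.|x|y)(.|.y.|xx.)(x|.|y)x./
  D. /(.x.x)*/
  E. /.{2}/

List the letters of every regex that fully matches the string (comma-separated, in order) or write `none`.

A → no match
B → match
C → no match
D → no match
E → no match

B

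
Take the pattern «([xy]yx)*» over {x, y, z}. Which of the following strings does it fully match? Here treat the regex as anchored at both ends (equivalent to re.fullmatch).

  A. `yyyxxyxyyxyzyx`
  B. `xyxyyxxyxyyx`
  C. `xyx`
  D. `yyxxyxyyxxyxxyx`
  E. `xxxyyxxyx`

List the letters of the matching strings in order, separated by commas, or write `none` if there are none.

B, C, D

A → no match
B → match
C → match
D → match
E → no match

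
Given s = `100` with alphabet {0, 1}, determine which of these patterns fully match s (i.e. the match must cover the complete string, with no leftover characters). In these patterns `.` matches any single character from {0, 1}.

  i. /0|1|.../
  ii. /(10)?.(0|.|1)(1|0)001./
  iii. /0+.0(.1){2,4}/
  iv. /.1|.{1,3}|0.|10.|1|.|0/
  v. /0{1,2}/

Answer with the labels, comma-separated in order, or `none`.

i → match
ii → no match
iii → no match — must start with `0`
iv → match
v → no match — must start with `0`

i, iv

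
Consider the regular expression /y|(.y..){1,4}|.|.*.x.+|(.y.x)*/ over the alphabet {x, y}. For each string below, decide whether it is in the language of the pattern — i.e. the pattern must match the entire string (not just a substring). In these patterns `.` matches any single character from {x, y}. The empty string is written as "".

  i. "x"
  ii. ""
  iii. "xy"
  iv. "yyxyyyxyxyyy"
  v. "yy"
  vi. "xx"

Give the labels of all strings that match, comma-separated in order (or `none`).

i, ii, iv

i → match
ii → match
iii → no match
iv → match
v → no match
vi → no match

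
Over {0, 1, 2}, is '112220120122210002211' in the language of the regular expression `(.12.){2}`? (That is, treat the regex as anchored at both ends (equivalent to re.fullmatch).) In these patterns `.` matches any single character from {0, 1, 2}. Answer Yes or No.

No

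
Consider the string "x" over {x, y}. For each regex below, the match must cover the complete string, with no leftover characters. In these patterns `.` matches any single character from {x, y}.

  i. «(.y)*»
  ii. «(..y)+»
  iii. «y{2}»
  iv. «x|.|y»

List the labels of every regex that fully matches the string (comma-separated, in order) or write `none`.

i → no match
ii → no match — must end with "y"
iii → no match — must start with "y"
iv → match

iv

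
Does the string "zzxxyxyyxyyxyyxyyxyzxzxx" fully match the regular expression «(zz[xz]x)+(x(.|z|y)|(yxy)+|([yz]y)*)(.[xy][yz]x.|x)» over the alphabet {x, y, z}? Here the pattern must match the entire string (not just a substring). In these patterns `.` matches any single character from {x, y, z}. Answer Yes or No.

Yes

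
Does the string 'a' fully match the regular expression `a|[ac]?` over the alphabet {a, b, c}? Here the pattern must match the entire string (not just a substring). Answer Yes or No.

Yes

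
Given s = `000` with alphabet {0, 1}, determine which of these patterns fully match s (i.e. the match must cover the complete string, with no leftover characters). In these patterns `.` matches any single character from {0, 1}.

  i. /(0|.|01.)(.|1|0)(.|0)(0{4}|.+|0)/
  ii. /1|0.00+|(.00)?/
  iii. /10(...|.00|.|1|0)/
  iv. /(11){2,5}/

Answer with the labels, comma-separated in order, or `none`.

ii

i → no match
ii → match
iii → no match — must start with `10`
iv → no match — must start with `11`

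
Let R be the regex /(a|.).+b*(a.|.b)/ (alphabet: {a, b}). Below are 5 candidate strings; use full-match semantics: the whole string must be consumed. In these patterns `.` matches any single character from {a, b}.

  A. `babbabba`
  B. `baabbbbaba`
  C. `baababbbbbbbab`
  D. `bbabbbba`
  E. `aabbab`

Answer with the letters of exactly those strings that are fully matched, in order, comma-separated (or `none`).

C, E

A → no match
B → no match
C → match
D → no match
E → match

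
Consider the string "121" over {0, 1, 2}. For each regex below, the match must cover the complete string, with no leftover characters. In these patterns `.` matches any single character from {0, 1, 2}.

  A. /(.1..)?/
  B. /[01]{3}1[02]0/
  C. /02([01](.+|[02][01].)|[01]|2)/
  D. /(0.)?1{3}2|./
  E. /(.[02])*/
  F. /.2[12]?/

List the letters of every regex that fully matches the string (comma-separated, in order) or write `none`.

A → no match
B → no match — must end with "0"
C → no match — must start with "02"
D → no match
E → no match
F → match

F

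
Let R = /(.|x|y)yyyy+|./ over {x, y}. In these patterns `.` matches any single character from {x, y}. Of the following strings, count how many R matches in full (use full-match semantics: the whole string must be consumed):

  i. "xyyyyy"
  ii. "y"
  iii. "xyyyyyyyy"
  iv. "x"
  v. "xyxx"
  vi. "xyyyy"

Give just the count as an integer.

5

i → match
ii → match
iii → match
iv → match
v → no match
vi → match
Total matched: 5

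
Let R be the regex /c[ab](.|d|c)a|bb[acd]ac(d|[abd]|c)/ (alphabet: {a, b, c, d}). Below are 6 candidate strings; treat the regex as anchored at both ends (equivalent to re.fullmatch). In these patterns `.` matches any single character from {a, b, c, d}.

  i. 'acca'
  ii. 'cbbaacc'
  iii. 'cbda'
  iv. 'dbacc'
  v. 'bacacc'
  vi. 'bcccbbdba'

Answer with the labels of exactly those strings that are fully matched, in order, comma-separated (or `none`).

iii

i. 'acca' → no match
ii. 'cbbaacc' → no match
iii. 'cbda' → match
iv. 'dbacc' → no match
v. 'bacacc' → no match
vi. 'bcccbbdba' → no match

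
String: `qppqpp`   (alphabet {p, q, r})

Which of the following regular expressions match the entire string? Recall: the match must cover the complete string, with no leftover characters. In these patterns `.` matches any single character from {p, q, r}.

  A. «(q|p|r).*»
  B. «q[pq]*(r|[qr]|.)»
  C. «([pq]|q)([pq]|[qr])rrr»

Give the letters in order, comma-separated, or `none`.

A → match
B → match
C → no match — must end with `rrr`

A, B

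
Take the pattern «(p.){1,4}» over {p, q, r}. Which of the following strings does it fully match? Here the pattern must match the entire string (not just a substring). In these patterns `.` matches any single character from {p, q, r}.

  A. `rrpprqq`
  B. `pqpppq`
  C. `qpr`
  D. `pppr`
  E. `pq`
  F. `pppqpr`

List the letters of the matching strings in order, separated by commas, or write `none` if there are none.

B, D, E, F

A → no match — must start with `p`
B → match
C → no match — must start with `p`
D → match
E → match
F → match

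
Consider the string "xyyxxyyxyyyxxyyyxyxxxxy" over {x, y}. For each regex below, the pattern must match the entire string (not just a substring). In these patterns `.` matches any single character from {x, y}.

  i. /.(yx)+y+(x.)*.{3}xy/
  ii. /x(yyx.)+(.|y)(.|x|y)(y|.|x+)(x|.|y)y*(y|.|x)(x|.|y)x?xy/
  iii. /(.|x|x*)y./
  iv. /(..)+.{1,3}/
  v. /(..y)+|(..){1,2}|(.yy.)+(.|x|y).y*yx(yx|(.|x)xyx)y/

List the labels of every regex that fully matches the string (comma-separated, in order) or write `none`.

ii, iv

i → no match
ii → match
iii → no match
iv → match
v → no match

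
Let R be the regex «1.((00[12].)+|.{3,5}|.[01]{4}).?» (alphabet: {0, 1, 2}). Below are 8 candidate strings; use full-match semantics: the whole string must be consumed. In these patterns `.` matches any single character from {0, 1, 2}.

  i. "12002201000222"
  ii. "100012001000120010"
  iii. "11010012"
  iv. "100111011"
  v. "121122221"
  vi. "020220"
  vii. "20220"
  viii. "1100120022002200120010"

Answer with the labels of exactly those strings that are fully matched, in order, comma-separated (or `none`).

i → no match
ii → match
iii → match
iv → no match
v → no match
vi → no match — must start with "1"
vii → no match — must start with "1"
viii → match

ii, iii, viii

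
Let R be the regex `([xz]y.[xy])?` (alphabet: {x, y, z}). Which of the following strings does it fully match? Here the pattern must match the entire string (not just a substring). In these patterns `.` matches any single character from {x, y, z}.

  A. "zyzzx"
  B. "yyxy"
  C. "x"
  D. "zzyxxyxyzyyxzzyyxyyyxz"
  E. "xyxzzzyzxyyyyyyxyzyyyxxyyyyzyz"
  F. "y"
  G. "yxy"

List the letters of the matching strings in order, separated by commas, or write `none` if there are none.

none

A → no match
B → no match
C → no match
D → no match
E → no match
F → no match
G → no match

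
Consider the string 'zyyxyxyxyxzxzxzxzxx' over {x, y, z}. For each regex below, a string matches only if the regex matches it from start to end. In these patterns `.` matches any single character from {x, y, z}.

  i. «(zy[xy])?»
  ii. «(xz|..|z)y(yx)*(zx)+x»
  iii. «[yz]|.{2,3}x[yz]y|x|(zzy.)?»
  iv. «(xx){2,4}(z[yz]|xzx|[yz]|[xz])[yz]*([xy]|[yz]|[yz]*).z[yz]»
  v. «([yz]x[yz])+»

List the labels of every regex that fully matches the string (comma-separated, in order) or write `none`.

i → no match
ii → match
iii → no match
iv → no match — must start with 'xx'
v → no match

ii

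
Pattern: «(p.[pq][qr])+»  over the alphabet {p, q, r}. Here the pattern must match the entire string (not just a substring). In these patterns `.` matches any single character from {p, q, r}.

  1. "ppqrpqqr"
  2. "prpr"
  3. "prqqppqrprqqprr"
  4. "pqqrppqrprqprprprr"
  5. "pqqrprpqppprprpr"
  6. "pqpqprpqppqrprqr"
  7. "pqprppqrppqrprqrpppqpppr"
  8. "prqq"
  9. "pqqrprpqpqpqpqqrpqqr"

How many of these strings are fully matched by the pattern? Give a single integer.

7

1 → match
2 → match
3 → no match
4 → no match
5 → match
6 → match
7 → match
8 → match
9 → match
Total matched: 7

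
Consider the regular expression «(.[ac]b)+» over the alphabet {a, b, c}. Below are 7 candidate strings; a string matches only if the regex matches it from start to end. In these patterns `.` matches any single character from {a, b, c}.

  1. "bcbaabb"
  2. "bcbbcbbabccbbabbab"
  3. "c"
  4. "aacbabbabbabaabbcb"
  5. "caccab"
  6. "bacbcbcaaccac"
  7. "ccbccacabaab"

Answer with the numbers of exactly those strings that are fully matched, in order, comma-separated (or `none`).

1 → no match
2 → match
3 → no match — must end with "b"
4 → no match
5 → no match
6 → no match — must end with "b"
7 → no match

2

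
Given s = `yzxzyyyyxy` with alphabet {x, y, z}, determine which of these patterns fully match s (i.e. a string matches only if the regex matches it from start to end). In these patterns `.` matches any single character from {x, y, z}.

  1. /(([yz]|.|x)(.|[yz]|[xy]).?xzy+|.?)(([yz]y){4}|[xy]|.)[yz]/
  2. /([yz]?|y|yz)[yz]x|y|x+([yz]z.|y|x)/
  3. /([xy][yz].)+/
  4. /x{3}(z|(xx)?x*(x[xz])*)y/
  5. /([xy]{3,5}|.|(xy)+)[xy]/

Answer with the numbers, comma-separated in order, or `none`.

1 → match
2 → no match
3 → no match
4 → no match — must start with `x`
5 → no match

1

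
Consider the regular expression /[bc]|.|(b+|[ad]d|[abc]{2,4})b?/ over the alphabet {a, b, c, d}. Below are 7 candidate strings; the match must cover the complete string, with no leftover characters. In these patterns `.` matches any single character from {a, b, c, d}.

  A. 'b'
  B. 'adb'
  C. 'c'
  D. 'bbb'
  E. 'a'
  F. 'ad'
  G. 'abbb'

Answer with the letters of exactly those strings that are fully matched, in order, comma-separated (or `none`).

A → match
B → match
C → match
D → match
E → match
F → match
G → match

A, B, C, D, E, F, G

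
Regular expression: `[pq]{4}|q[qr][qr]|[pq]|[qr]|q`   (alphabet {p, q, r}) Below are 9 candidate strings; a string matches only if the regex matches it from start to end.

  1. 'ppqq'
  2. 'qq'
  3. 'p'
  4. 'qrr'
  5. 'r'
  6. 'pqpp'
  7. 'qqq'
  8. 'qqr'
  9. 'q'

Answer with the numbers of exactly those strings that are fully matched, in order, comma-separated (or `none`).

1, 3, 4, 5, 6, 7, 8, 9

1. 'ppqq' → match
2. 'qq' → no match
3. 'p' → match
4. 'qrr' → match
5. 'r' → match
6. 'pqpp' → match
7. 'qqq' → match
8. 'qqr' → match
9. 'q' → match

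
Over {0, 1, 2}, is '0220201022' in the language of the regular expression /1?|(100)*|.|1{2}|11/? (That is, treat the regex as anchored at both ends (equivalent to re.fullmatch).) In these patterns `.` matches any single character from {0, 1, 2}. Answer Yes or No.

No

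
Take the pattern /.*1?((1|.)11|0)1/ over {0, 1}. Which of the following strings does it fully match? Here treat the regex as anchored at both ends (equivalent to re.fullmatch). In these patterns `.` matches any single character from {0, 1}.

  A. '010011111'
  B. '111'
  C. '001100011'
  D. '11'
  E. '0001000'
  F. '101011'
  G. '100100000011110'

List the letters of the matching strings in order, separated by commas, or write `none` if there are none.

A → match
B → no match
C → no match
D → no match
E → no match — must end with '1'
F → no match
G → no match — must end with '1'

A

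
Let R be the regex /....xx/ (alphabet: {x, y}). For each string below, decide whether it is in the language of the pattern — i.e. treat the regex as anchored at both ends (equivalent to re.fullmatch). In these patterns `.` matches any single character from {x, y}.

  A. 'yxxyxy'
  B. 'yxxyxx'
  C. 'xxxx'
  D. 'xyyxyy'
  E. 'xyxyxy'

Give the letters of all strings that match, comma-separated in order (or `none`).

B

A → no match — must end with 'xx'
B → match
C → no match
D → no match — must end with 'xx'
E → no match — must end with 'xx'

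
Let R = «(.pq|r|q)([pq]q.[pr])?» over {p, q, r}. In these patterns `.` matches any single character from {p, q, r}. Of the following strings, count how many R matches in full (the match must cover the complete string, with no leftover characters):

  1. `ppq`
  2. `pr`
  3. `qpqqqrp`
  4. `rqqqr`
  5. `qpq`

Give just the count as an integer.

4

1 → match
2 → no match
3 → match
4 → match
5 → match
Total matched: 4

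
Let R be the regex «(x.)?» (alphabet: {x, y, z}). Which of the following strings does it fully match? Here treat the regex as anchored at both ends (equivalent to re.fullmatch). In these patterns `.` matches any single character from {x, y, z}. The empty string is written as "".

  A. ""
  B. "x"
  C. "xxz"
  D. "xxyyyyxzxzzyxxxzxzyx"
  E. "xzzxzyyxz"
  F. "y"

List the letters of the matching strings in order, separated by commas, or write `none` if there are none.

A → match
B → no match
C → no match
D → no match
E → no match
F → no match

A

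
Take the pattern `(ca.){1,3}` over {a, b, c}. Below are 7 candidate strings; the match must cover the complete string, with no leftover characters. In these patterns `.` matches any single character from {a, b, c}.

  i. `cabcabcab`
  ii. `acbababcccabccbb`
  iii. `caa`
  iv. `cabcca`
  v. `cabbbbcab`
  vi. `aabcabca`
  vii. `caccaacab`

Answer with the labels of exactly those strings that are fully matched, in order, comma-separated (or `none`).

i → match
ii → no match — must start with `ca`
iii → match
iv → no match
v → no match
vi → no match — must start with `ca`
vii → match

i, iii, vii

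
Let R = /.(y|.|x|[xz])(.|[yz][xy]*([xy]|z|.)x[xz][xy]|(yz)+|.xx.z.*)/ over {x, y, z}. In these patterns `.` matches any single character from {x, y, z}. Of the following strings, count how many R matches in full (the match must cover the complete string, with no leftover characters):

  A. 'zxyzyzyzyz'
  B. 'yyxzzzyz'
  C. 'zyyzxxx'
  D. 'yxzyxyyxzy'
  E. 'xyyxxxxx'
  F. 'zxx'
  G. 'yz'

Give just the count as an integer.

5

A → match
B → no match
C → match
D → match
E → match
F → match
G → no match
Total matched: 5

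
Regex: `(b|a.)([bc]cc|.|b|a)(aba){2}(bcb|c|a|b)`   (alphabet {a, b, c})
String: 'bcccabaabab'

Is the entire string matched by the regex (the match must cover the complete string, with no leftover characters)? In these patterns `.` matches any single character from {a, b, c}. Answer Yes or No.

Yes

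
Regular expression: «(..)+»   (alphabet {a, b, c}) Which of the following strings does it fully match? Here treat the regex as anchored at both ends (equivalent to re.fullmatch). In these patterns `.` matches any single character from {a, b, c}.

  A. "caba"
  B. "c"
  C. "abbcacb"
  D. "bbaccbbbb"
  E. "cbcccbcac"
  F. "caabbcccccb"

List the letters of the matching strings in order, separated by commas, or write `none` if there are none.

A. "caba" → match
B. "c" → no match
C. "abbcacb" → no match
D. "bbaccbbbb" → no match
E. "cbcccbcac" → no match
F. "caabbcccccb" → no match

A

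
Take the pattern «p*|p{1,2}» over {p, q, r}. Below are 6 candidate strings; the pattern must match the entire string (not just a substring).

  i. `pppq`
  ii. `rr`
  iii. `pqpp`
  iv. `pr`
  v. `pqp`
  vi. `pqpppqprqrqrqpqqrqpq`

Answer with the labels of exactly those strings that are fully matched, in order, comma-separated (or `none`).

i. `pppq` → no match
ii. `rr` → no match
iii. `pqpp` → no match
iv. `pr` → no match
v. `pqp` → no match
vi → no match

none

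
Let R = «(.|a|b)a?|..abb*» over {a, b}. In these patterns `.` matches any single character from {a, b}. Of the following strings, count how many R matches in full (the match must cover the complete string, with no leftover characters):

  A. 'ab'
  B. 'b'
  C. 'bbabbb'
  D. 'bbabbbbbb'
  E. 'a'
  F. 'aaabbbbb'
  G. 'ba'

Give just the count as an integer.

6

A → no match
B → match
C → match
D → match
E → match
F → match
G → match
Total matched: 6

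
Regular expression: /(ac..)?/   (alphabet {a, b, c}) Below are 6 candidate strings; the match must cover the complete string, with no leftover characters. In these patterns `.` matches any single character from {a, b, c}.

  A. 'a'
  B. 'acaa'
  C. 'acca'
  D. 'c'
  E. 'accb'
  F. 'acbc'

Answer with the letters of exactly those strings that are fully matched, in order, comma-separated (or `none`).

B, C, E, F

A. 'a' → no match
B. 'acaa' → match
C. 'acca' → match
D. 'c' → no match
E. 'accb' → match
F. 'acbc' → match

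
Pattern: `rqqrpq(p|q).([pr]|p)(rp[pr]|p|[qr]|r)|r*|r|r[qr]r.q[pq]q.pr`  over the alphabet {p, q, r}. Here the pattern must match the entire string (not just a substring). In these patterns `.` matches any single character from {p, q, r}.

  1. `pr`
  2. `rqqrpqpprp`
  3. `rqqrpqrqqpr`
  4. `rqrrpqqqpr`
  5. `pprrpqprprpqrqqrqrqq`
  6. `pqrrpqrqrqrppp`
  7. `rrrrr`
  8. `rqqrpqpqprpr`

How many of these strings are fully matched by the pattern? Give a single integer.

3

1 → no match
2 → match
3 → no match
4 → no match
5 → no match
6 → no match
7 → match
8 → match
Total matched: 3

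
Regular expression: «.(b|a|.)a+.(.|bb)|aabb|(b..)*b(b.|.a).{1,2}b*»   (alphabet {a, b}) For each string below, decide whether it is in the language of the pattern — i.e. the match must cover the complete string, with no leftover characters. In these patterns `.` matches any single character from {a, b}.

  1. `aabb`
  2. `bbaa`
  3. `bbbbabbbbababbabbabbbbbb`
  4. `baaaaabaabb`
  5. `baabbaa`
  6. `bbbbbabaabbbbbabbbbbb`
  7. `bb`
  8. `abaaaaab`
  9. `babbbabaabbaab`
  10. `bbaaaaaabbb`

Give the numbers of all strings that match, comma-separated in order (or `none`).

1, 2, 5, 6, 8, 9, 10

1 → match
2 → match
3 → no match
4 → no match
5 → match
6 → match
7 → no match
8 → match
9 → match
10 → match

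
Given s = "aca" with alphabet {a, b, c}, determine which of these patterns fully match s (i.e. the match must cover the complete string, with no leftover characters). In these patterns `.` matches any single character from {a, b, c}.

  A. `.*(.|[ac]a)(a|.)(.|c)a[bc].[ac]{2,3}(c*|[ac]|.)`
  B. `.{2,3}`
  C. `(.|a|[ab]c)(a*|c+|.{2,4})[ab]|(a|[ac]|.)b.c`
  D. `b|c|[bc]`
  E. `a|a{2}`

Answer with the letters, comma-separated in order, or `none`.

B, C

A → no match
B → match
C → match
D → no match
E → no match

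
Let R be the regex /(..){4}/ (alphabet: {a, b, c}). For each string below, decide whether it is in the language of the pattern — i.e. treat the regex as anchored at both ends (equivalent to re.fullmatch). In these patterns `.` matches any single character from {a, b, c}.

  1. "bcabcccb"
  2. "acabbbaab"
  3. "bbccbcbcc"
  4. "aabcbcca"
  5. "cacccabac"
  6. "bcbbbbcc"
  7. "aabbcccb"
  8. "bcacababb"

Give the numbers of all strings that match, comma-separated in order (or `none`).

1. "bcabcccb" → match
2. "acabbbaab" → no match
3. "bbccbcbcc" → no match
4. "aabcbcca" → match
5. "cacccabac" → no match
6. "bcbbbbcc" → match
7. "aabbcccb" → match
8. "bcacababb" → no match

1, 4, 6, 7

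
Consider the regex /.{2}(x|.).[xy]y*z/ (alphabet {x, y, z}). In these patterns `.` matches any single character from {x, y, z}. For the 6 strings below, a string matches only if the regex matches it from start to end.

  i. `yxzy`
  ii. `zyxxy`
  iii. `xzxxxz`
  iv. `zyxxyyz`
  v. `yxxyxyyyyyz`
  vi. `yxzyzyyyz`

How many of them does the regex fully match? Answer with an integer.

3

i → no match — must end with `z`
ii → no match — must end with `z`
iii → match
iv → match
v → match
vi → no match
Total matched: 3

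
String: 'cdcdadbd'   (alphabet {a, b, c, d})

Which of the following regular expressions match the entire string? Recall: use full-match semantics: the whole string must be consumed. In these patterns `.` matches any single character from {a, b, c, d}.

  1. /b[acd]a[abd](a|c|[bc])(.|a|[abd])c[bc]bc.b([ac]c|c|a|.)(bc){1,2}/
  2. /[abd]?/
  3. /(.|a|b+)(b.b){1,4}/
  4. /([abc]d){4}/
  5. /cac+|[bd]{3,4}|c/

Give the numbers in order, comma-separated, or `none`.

4

1 → no match — must start with 'b'
2 → no match
3 → no match — must end with 'b'
4 → match
5 → no match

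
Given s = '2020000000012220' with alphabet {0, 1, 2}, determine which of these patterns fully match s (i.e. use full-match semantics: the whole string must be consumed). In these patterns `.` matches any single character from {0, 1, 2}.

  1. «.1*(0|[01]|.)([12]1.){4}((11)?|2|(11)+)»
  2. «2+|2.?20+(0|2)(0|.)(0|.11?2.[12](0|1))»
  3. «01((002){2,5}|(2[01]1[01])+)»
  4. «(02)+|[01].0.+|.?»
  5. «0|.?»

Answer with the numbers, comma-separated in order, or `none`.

2

1 → no match
2 → match
3 → no match — must start with '01'
4 → no match
5 → no match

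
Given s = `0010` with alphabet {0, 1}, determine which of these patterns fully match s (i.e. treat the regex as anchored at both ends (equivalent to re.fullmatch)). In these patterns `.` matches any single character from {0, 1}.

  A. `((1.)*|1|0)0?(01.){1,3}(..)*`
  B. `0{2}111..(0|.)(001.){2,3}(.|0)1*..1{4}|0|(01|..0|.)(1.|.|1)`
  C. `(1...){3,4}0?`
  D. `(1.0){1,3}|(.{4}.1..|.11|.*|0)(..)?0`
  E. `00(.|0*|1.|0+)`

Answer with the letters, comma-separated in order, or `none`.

A → match
B → no match
C → no match — must start with `1`
D → match
E → match

A, D, E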